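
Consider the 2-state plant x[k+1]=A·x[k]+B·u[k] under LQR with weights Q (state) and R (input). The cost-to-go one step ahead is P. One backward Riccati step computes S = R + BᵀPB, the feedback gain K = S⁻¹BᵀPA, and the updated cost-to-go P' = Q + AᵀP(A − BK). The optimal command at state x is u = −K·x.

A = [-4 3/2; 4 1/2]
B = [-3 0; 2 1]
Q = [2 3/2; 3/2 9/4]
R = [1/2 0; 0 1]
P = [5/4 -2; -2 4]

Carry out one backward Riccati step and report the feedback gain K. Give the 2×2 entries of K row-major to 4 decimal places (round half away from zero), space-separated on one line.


1.5777 -0.1454 0.3825 0.2072

BᵀP = [-7.7500 14.0000; -2.0000 4.0000]
S = R + BᵀPB = [1/2 0; 0 1] + [51.2500 14.0000; 14.0000 4.0000] = [51.7500 14.0000; 14.0000 5.0000]
BᵀPA = [87.0000 -4.6250; 24.0000 -1.0000]
K = S⁻¹·BᵀPA = [1.5777 -0.1454; 0.3825 0.2072]
A−BK = [0.7331 1.0637; 0.4622 0.5837]
AᵀP(A−BK) = [1.5618 0.1793; 0.1793 0.3471]
P' = Q + AᵀP(A−BK) = [3.5618 1.6793; 1.6793 2.5971]
tr(P') = 6.1589


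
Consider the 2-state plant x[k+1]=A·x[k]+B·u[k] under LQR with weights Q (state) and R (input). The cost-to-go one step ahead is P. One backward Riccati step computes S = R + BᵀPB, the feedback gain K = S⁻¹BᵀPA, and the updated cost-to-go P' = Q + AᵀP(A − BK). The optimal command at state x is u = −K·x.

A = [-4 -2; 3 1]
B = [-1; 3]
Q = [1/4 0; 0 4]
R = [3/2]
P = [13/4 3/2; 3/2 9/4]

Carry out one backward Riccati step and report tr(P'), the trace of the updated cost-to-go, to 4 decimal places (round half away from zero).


BᵀP = [1.2500 5.2500]
S = R + BᵀPB = [3/2] + [14.5000] = [16.0000]
BᵀPA = [10.7500 2.7500]
K = S⁻¹·BᵀPA = [0.6719 0.1719]
A−BK = [-3.3281 -1.8281; 0.9844 0.4844]
AᵀP(A−BK) = [29.0273 15.9023; 15.9023 8.7773]
P' = Q + AᵀP(A−BK) = [29.2773 15.9023; 15.9023 12.7773]
tr(P') = 42.0547

42.0547


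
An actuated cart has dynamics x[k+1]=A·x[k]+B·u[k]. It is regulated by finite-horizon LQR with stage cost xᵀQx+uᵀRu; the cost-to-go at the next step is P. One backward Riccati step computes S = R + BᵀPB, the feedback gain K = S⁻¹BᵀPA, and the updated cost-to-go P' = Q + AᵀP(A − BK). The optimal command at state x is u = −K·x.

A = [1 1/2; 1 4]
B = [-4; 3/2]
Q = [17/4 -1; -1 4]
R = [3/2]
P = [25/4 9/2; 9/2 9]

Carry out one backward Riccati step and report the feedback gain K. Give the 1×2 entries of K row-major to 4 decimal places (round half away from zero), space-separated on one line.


-0.3358 -0.4004

BᵀP = [-18.2500 -4.5000]
S = R + BᵀPB = [3/2] + [66.2500] = [67.7500]
BᵀPA = [-22.7500 -27.1250]
K = S⁻¹·BᵀPA = [-0.3358 -0.4004]
A−BK = [-0.3432 -1.1015; 1.5037 4.6006]
AᵀP(A−BK) = [16.6107 50.2666; 50.2666 152.7025]
P' = Q + AᵀP(A−BK) = [20.8607 49.2666; 49.2666 156.7025]
tr(P') = 177.5632


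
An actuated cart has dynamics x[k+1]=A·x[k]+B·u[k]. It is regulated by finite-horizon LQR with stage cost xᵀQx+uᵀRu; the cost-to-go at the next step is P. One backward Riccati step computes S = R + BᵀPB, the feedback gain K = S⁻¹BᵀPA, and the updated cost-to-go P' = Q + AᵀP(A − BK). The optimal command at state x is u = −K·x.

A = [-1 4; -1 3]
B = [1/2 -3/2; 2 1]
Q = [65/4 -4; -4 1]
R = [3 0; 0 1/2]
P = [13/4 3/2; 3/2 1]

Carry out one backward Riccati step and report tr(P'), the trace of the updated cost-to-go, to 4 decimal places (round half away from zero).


31.4842

BᵀP = [4.6250 2.7500; -3.3750 -1.2500]
S = R + BᵀPB = [3 0; 0 1/2] + [7.8125 -4.1875; -4.1875 3.8125] = [10.8125 -4.1875; -4.1875 4.3125]
BᵀPA = [-7.3750 26.7500; 4.6250 -17.2500]
K = S⁻¹·BᵀPA = [-0.4275 1.4823; 0.6574 -2.5607]
A−BK = [0.1998 -0.5822; -0.8024 2.5961]
AᵀP(A−BK) = [1.0569 -3.7250; -3.7250 13.1772]
P' = Q + AᵀP(A−BK) = [17.3069 -7.7250; -7.7250 14.1772]
tr(P') = 31.4842


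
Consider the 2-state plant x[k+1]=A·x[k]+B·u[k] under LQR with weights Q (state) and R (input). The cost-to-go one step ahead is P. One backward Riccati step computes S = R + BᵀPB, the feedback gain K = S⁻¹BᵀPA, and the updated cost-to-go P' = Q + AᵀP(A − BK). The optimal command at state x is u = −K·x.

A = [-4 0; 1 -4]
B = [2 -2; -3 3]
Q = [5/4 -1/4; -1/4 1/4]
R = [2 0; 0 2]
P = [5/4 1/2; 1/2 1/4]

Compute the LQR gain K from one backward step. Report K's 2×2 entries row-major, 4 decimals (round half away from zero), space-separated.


BᵀP = [1.0000 0.2500; -1.0000 -0.2500]
S = R + BᵀPB = [2 0; 0 2] + [1.2500 -1.2500; -1.2500 1.2500] = [3.2500 -1.2500; -1.2500 3.2500]
BᵀPA = [-3.7500 -1.0000; 3.7500 1.0000]
K = S⁻¹·BᵀPA = [-0.8333 -0.2222; 0.8333 0.2222]
A−BK = [-0.6667 0.8889; -4.0000 -5.3333]
AᵀP(A−BK) = [10.0000 5.3333; 5.3333 3.5556]
P' = Q + AᵀP(A−BK) = [11.2500 5.0833; 5.0833 3.8056]
tr(P') = 15.0556

-0.8333 -0.2222 0.8333 0.2222


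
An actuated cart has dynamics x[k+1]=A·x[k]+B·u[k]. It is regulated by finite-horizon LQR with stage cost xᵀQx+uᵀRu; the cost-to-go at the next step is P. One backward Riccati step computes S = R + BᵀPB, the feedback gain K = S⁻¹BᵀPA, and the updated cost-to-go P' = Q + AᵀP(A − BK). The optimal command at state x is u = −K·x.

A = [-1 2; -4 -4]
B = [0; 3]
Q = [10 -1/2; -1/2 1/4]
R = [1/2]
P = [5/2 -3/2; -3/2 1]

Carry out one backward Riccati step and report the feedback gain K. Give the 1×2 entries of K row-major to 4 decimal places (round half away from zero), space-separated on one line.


-0.7895 -2.2105

BᵀP = [-4.5000 3.0000]
S = R + BᵀPB = [1/2] + [9.0000] = [9.5000]
BᵀPA = [-7.5000 -21.0000]
K = S⁻¹·BᵀPA = [-0.7895 -2.2105]
A−BK = [-1.0000 2.0000; -1.6316 2.6316]
AᵀP(A−BK) = [0.5789 0.4211; 0.4211 3.5789]
P' = Q + AᵀP(A−BK) = [10.5789 -0.0789; -0.0789 3.8289]
tr(P') = 14.4079


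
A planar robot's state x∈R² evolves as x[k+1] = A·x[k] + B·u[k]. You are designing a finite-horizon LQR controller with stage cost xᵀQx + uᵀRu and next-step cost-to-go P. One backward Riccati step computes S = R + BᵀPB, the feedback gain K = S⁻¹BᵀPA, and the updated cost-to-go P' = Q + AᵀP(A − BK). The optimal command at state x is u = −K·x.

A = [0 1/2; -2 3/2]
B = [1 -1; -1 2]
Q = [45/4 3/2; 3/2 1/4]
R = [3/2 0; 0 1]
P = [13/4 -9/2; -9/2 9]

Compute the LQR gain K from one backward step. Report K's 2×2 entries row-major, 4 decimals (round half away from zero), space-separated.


BᵀP = [7.7500 -13.5000; -12.2500 22.5000]
S = R + BᵀPB = [3/2 0; 0 1] + [21.2500 -34.7500; -34.7500 57.2500] = [22.7500 -34.7500; -34.7500 58.2500]
BᵀPA = [27.0000 -16.3750; -45.0000 27.6250]
K = S⁻¹·BᵀPA = [0.0765 0.0521; -0.7269 0.5053]
A−BK = [-0.8034 0.9532; -0.4697 0.5414]
AᵀP(A−BK) = [1.2242 -1.1668; -1.1668 1.2059]
P' = Q + AᵀP(A−BK) = [12.4742 0.3332; 0.3332 1.4559]
tr(P') = 13.9301

0.0765 0.0521 -0.7269 0.5053


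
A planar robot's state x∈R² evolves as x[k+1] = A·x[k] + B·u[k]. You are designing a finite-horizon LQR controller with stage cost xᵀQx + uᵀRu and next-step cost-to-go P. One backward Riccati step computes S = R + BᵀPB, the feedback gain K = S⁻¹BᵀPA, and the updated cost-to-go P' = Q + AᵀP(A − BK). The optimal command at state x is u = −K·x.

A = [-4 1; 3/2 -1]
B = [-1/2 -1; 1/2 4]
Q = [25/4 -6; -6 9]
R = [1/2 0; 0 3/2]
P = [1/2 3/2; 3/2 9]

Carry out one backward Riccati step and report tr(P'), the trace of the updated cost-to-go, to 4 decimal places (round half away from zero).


BᵀP = [0.5000 3.7500; 5.5000 34.5000]
S = R + BᵀPB = [1/2 0; 0 3/2] + [1.6250 14.5000; 14.5000 132.5000] = [2.1250 14.5000; 14.5000 134.0000]
BᵀPA = [3.6250 -3.2500; 29.7500 -29.0000]
K = S⁻¹·BᵀPA = [0.7299 -0.2013; 0.1430 -0.1946]
A−BK = [-3.4920 0.7047; 0.5629 -0.1208]
AᵀP(A−BK) = [3.3489 -0.7299; -0.7299 0.2013]
P' = Q + AᵀP(A−BK) = [9.5989 -6.7299; -6.7299 9.2013]
tr(P') = 18.8002

18.8002


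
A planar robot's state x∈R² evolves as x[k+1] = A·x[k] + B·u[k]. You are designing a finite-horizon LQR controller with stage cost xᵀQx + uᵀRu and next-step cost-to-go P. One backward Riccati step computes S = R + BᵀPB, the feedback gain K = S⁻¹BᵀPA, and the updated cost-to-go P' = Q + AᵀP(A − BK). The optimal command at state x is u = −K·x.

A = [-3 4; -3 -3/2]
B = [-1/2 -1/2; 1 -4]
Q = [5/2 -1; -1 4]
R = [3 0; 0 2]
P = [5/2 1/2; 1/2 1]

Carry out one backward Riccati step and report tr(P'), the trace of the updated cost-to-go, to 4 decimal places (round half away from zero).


BᵀP = [-0.7500 0.7500; -3.2500 -4.2500]
S = R + BᵀPB = [3 0; 0 2] + [1.1250 -2.6250; -2.6250 18.6250] = [4.1250 -2.6250; -2.6250 20.6250]
BᵀPA = [0.0000 -4.1250; 22.5000 -6.6250]
K = S⁻¹·BᵀPA = [0.7554 -1.3106; 1.1871 -0.4880]
A−BK = [-2.0288 3.1007; 0.9928 -2.1415]
AᵀP(A−BK) = [13.7914 -18.2698; -18.2698 27.6109]
P' = Q + AᵀP(A−BK) = [16.2914 -19.2698; -19.2698 31.6109]
tr(P') = 47.9023

47.9023


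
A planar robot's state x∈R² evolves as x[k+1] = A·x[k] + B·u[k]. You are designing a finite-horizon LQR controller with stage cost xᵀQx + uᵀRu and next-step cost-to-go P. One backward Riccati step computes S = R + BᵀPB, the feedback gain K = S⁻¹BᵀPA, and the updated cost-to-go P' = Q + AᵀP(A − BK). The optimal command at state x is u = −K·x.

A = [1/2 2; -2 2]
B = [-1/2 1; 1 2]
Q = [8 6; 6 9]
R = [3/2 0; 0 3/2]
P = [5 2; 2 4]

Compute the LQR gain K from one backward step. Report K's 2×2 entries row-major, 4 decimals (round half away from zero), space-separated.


BᵀP = [-0.5000 3.0000; 9.0000 10.0000]
S = R + BᵀPB = [3/2 0; 0 3/2] + [3.2500 5.5000; 5.5000 29.0000] = [4.7500 5.5000; 5.5000 30.5000]
BᵀPA = [-6.2500 5.0000; -15.5000 38.0000]
K = S⁻¹·BᵀPA = [-0.9193 -0.4929; -0.3424 1.3348]
A−BK = [0.3828 0.4188; -0.3959 -0.1767]
AᵀP(A−BK) = [2.1968 0.6085; 0.6085 3.7426]
P' = Q + AᵀP(A−BK) = [10.1968 6.6085; 6.6085 12.7426]
tr(P') = 22.9395

-0.9193 -0.4929 -0.3424 1.3348


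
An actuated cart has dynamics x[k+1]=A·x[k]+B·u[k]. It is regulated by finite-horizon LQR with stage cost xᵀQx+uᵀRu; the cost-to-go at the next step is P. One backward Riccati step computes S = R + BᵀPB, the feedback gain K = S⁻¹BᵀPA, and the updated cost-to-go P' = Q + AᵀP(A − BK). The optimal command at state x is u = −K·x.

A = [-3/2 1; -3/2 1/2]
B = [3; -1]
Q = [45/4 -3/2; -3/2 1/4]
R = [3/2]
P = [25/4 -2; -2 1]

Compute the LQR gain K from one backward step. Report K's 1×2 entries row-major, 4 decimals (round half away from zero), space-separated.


BᵀP = [20.7500 -7.0000]
S = R + BᵀPB = [3/2] + [69.2500] = [70.7500]
BᵀPA = [-20.6250 17.2500]
K = S⁻¹·BᵀPA = [-0.2915 0.2438]
A−BK = [-0.6254 0.2686; -1.7915 0.7438]
AᵀP(A−BK) = [1.2999 -0.5963; -0.5963 0.2942]
P' = Q + AᵀP(A−BK) = [12.5499 -2.0963; -2.0963 0.5442]
tr(P') = 13.0941

-0.2915 0.2438


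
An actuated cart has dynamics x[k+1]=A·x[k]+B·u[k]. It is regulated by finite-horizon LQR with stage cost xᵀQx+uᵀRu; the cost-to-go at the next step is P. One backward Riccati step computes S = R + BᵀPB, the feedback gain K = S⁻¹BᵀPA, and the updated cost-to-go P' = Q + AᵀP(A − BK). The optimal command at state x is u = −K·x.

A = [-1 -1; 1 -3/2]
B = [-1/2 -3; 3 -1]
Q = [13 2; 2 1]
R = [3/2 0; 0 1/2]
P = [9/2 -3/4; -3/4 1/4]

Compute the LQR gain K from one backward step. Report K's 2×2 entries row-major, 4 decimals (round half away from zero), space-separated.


0.2225 -0.1591 0.3264 0.3189

BᵀP = [-4.5000 1.1250; -12.7500 2.0000]
S = R + BᵀPB = [3/2 0; 0 1/2] + [5.6250 12.3750; 12.3750 36.2500] = [7.1250 12.3750; 12.3750 36.7500]
BᵀPA = [5.6250 2.8125; 14.7500 9.7500]
K = S⁻¹·BᵀPA = [0.2225 -0.1591; 0.3264 0.3189]
A−BK = [0.0906 -0.1229; 0.6589 -0.7038]
AᵀP(A−BK) = [0.1835 -0.0585; -0.0585 0.1509]
P' = Q + AᵀP(A−BK) = [13.1835 1.9415; 1.9415 1.1509]
tr(P') = 14.3344


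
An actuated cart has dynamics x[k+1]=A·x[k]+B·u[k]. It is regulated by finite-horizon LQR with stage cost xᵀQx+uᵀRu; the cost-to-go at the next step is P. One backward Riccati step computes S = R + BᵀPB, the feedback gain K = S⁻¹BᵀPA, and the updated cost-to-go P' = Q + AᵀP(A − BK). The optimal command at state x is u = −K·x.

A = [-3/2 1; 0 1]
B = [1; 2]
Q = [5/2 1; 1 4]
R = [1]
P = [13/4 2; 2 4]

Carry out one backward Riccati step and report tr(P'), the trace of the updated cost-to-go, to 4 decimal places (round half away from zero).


BᵀP = [7.2500 10.0000]
S = R + BᵀPB = [1] + [27.2500] = [28.2500]
BᵀPA = [-10.8750 17.2500]
K = S⁻¹·BᵀPA = [-0.3850 0.6106]
A−BK = [-1.1150 0.3894; 0.7699 -0.2212]
AᵀP(A−BK) = [3.1261 -1.2345; -1.2345 0.7168]
P' = Q + AᵀP(A−BK) = [5.6261 -0.2345; -0.2345 4.7168]
tr(P') = 10.3429

10.3429


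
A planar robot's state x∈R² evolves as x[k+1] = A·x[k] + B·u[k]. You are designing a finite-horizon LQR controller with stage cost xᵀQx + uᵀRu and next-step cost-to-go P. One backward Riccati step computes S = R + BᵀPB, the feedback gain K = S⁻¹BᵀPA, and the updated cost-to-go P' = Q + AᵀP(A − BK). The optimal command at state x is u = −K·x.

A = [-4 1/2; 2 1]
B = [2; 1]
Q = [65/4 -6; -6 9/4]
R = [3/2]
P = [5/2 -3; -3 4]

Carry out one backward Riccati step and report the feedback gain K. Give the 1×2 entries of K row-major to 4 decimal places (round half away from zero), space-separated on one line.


-3.4286 -0.2857

BᵀP = [2.0000 -2.0000]
S = R + BᵀPB = [3/2] + [2.0000] = [3.5000]
BᵀPA = [-12.0000 -1.0000]
K = S⁻¹·BᵀPA = [-3.4286 -0.2857]
A−BK = [2.8571 1.0714; 5.4286 1.2857]
AᵀP(A−BK) = [62.8571 8.5714; 8.5714 1.3393]
P' = Q + AᵀP(A−BK) = [79.1071 2.5714; 2.5714 3.5893]
tr(P') = 82.6964


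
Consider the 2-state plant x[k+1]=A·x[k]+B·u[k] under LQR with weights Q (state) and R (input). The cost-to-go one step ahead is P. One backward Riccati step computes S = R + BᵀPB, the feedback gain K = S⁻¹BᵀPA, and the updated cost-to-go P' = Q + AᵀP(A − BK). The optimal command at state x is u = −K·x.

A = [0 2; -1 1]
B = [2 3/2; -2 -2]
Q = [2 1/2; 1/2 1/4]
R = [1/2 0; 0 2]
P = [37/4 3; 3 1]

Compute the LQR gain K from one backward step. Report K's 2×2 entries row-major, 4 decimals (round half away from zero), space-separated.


-0.2167 1.5360 -0.0194 0.1973

BᵀP = [12.5000 4.0000; 7.8750 2.5000]
S = R + BᵀPB = [1/2 0; 0 2] + [17.0000 10.7500; 10.7500 6.8125] = [17.5000 10.7500; 10.7500 8.8125]
BᵀPA = [-4.0000 29.0000; -2.5000 18.2500]
K = S⁻¹·BᵀPA = [-0.2167 1.5360; -0.0194 0.1973]
A−BK = [0.4624 -1.3678; -1.4721 4.4665]
AᵀP(A−BK) = [0.0849 -0.3630; -0.3630 1.8569]
P' = Q + AᵀP(A−BK) = [2.0849 0.1370; 0.1370 2.1069]
tr(P') = 4.1918


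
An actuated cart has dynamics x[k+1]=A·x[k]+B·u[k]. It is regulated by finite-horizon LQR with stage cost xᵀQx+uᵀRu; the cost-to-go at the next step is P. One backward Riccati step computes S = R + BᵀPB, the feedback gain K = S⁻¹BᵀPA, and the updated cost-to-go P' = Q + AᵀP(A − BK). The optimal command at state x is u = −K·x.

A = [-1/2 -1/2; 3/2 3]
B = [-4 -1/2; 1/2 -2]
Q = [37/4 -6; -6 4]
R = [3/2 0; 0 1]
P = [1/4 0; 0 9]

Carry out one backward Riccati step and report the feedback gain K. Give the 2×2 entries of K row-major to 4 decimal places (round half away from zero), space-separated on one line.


0.1848 0.2810 -0.6844 -1.3909

BᵀP = [-1.0000 4.5000; -0.1250 -18.0000]
S = R + BᵀPB = [3/2 0; 0 1] + [6.2500 -8.5000; -8.5000 36.0625] = [7.7500 -8.5000; -8.5000 37.0625]
BᵀPA = [7.2500 14.0000; -26.9375 -53.9375]
K = S⁻¹·BᵀPA = [0.1848 0.2810; -0.6844 -1.3909]
A−BK = [-0.1029 -0.0715; 0.0387 0.0778]
AᵀP(A−BK) = [0.5358 1.0588; 1.0588 2.1087]
P' = Q + AᵀP(A−BK) = [9.7858 -4.9412; -4.9412 6.1087]
tr(P') = 15.8945


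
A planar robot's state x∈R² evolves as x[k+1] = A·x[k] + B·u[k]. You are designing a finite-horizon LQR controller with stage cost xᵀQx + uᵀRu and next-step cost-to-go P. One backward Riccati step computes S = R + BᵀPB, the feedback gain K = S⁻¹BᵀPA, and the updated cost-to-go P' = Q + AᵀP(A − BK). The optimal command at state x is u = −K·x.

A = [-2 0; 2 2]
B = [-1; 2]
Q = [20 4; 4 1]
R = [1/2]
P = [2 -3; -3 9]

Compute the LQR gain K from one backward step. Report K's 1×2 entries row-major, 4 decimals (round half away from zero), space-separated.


1.1485 0.8317

BᵀP = [-8.0000 21.0000]
S = R + BᵀPB = [1/2] + [50.0000] = [50.5000]
BᵀPA = [58.0000 42.0000]
K = S⁻¹·BᵀPA = [1.1485 0.8317]
A−BK = [-0.8515 0.8317; -0.2970 0.3366]
AᵀP(A−BK) = [1.3861 -0.2376; -0.2376 1.0693]
P' = Q + AᵀP(A−BK) = [21.3861 3.7624; 3.7624 2.0693]
tr(P') = 23.4554


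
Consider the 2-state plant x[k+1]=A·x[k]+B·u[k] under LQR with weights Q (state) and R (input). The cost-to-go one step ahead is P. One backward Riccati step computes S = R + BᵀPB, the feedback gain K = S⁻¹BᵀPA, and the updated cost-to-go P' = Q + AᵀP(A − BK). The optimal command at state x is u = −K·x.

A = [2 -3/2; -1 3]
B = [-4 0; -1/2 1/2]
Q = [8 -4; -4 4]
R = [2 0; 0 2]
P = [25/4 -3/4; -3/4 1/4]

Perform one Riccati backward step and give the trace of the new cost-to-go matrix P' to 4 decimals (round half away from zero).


BᵀP = [-24.6250 2.8750; -0.3750 0.1250]
S = R + BᵀPB = [2 0; 0 2] + [97.0625 1.4375; 1.4375 0.0625] = [99.0625 1.4375; 1.4375 2.0625]
BᵀPA = [-52.1250 45.5625; -0.8750 0.9375]
K = S⁻¹·BᵀPA = [-0.5253 0.4580; -0.0581 0.1354]
A−BK = [-0.1014 0.3319; -1.2336 3.1613]
AᵀP(A−BK) = [0.8158 -1.1347; -1.1347 2.0692]
P' = Q + AᵀP(A−BK) = [8.8158 -5.1347; -5.1347 6.0692]
tr(P') = 14.8850

14.8850


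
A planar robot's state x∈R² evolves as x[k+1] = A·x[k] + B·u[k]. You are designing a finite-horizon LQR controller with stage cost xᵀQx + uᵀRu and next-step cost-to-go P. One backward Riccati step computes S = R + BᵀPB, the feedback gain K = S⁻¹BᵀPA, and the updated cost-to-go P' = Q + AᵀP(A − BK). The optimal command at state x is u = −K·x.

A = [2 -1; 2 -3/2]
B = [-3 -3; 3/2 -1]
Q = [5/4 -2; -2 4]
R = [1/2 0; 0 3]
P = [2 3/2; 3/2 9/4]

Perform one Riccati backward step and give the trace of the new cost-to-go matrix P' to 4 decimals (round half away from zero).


BᵀP = [-3.7500 -1.1250; -7.5000 -6.7500]
S = R + BᵀPB = [1/2 0; 0 3] + [9.5625 12.3750; 12.3750 29.2500] = [10.0625 12.3750; 12.3750 32.2500]
BᵀPA = [-9.7500 5.4375; -28.5000 17.6250]
K = S⁻¹·BᵀPA = [0.2232 -0.2495; -0.9694 0.6422]
A−BK = [-0.2385 0.1783; 0.6958 -0.4836]
AᵀP(A−BK) = [3.5492 -2.3786; -2.3786 1.5996]
P' = Q + AᵀP(A−BK) = [4.7992 -4.3786; -4.3786 5.5996]
tr(P') = 10.3988

10.3988


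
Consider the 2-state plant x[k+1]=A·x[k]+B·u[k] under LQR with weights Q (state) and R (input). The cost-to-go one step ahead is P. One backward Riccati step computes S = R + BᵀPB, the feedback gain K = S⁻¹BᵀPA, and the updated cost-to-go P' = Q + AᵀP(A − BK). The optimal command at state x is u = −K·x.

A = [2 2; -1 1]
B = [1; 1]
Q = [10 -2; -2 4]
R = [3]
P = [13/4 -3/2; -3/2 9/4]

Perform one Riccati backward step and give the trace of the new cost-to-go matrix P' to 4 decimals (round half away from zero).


BᵀP = [1.7500 0.7500]
S = R + BᵀPB = [3] + [2.5000] = [5.5000]
BᵀPA = [2.7500 4.2500]
K = S⁻¹·BᵀPA = [0.5000 0.7727]
A−BK = [1.5000 1.2273; -1.5000 0.2273]
AᵀP(A−BK) = [19.8750 8.6250; 8.6250 5.9659]
P' = Q + AᵀP(A−BK) = [29.8750 6.6250; 6.6250 9.9659]
tr(P') = 39.8409

39.8409


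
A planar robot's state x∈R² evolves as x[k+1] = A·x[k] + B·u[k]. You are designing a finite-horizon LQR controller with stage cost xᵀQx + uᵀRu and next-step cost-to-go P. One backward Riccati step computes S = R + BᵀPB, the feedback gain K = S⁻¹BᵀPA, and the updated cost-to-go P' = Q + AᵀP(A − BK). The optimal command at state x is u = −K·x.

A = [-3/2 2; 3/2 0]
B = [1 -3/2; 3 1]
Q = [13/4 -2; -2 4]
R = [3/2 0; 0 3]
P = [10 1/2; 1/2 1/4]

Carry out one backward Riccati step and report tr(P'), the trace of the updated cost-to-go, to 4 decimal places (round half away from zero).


BᵀP = [11.5000 1.2500; -14.5000 -0.5000]
S = R + BᵀPB = [3/2 0; 0 3] + [15.2500 -16.0000; -16.0000 21.2500] = [16.7500 -16.0000; -16.0000 24.2500]
BᵀPA = [-15.3750 23.0000; 21.0000 -29.0000]
K = S⁻¹·BᵀPA = [-0.2453 0.6242; 0.7041 -0.7840]
A−BK = [-0.1985 0.1998; 1.5318 -1.0886]
AᵀP(A−BK) = [2.2542 -2.4382; -2.4382 2.9064]
P' = Q + AᵀP(A−BK) = [5.5042 -4.4382; -4.4382 6.9064]
tr(P') = 12.4106

12.4106


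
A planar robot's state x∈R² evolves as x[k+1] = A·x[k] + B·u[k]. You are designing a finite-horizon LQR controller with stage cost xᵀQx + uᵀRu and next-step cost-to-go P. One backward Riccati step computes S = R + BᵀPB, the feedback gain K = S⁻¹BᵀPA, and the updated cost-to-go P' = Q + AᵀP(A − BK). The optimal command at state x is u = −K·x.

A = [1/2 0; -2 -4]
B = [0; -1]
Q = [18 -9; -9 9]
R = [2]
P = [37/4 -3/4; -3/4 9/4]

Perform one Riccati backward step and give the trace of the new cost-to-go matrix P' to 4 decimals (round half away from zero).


BᵀP = [0.7500 -2.2500]
S = R + BᵀPB = [2] + [2.2500] = [4.2500]
BᵀPA = [4.8750 9.0000]
K = S⁻¹·BᵀPA = [1.1471 2.1176]
A−BK = [0.5000 0.0000; -0.8529 -1.8824]
AᵀP(A−BK) = [7.2206 9.1765; 9.1765 16.9412]
P' = Q + AᵀP(A−BK) = [25.2206 0.1765; 0.1765 25.9412]
tr(P') = 51.1618

51.1618


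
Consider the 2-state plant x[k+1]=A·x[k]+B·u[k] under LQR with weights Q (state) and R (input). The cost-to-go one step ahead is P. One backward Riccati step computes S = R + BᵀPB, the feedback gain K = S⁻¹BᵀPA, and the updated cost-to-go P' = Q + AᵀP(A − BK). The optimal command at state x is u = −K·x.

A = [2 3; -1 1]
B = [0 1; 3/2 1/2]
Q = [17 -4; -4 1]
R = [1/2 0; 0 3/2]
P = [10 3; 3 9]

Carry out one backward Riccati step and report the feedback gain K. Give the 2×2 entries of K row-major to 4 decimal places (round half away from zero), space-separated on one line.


BᵀP = [4.5000 13.5000; 11.5000 7.5000]
S = R + BᵀPB = [1/2 0; 0 3/2] + [20.2500 11.2500; 11.2500 15.2500] = [20.7500 11.2500; 11.2500 16.7500]
BᵀPA = [-4.5000 27.0000; 15.5000 42.0000]
K = S⁻¹·BᵀPA = [-1.1301 -0.0916; 1.6844 2.5690]
A−BK = [0.3156 0.4310; -0.1471 -0.1471]
AᵀP(A−BK) = [5.8066 7.7681; 7.7681 11.5758]
P' = Q + AᵀP(A−BK) = [22.8066 3.7681; 3.7681 12.5758]
tr(P') = 35.3824

-1.1301 -0.0916 1.6844 2.5690


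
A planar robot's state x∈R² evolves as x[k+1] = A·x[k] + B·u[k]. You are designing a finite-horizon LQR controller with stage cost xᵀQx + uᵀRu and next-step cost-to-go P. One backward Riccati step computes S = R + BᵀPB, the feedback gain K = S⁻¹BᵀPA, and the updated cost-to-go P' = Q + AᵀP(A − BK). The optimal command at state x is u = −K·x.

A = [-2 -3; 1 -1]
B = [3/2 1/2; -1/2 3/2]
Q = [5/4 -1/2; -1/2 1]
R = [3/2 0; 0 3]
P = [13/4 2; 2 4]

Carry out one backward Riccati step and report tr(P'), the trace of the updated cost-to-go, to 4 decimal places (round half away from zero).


11.3761

BᵀP = [3.8750 1.0000; 4.6250 7.0000]
S = R + BᵀPB = [3/2 0; 0 3] + [5.3125 3.4375; 3.4375 12.8125] = [6.8125 3.4375; 3.4375 15.8125]
BᵀPA = [-6.7500 -12.6250; -2.2500 -20.8750]
K = S⁻¹·BᵀPA = [-1.0323 -1.3333; 0.0821 -1.0303]
A−BK = [-0.4927 -0.4848; 0.3607 -0.1212]
AᵀP(A−BK) = [2.2170 2.1818; 2.1818 6.9091]
P' = Q + AᵀP(A−BK) = [3.4670 1.6818; 1.6818 7.9091]
tr(P') = 11.3761


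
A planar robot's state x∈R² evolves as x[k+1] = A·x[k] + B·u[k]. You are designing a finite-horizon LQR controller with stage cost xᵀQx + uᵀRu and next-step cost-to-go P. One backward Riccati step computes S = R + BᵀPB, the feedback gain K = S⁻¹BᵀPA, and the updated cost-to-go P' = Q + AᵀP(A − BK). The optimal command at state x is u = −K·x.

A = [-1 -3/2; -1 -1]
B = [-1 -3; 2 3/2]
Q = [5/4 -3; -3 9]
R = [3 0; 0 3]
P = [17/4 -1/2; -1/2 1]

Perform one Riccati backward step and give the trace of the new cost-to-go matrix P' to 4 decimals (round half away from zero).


BᵀP = [-5.2500 2.5000; -13.5000 3.0000]
S = R + BᵀPB = [3 0; 0 3] + [10.2500 19.5000; 19.5000 45.0000] = [13.2500 19.5000; 19.5000 48.0000]
BᵀPA = [2.7500 5.3750; 10.5000 17.2500]
K = S⁻¹·BᵀPA = [-0.2845 -0.3065; 0.3343 0.4839]
A−BK = [-0.2815 -0.3548; -0.9326 -1.1129]
AᵀP(A−BK) = [1.5220 1.8871; 1.8871 2.3629]
P' = Q + AᵀP(A−BK) = [2.7720 -1.1129; -1.1129 11.3629]
tr(P') = 14.1349

14.1349


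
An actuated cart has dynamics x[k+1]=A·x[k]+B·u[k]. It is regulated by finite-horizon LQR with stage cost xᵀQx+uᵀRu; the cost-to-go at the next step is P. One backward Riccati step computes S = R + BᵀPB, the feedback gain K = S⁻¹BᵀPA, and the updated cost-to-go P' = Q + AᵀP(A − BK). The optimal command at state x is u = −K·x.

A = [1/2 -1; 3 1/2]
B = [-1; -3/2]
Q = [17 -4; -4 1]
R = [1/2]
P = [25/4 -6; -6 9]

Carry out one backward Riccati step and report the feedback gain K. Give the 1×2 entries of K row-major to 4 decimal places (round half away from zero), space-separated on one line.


BᵀP = [2.7500 -7.5000]
S = R + BᵀPB = [1/2] + [8.5000] = [9.0000]
BᵀPA = [-21.1250 -6.5000]
K = S⁻¹·BᵀPA = [-2.3472 -0.7222]
A−BK = [-1.8472 -1.7222; -0.5208 -0.5833]
AᵀP(A−BK) = [14.9774 11.6181; 11.6181 9.8056]
P' = Q + AᵀP(A−BK) = [31.9774 7.6181; 7.6181 10.8056]
tr(P') = 42.7830

-2.3472 -0.7222


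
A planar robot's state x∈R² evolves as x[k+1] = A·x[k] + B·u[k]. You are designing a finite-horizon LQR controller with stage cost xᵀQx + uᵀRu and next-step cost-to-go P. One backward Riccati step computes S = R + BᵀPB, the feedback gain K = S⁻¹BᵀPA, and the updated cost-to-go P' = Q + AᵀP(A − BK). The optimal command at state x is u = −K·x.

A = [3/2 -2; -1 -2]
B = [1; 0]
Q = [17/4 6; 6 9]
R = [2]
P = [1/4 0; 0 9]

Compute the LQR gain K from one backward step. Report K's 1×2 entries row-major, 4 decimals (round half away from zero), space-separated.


0.1667 -0.2222

BᵀP = [0.2500 0.0000]
S = R + BᵀPB = [2] + [0.2500] = [2.2500]
BᵀPA = [0.3750 -0.5000]
K = S⁻¹·BᵀPA = [0.1667 -0.2222]
A−BK = [1.3333 -1.7778; -1.0000 -2.0000]
AᵀP(A−BK) = [9.5000 17.3333; 17.3333 36.8889]
P' = Q + AᵀP(A−BK) = [13.7500 23.3333; 23.3333 45.8889]
tr(P') = 59.6389


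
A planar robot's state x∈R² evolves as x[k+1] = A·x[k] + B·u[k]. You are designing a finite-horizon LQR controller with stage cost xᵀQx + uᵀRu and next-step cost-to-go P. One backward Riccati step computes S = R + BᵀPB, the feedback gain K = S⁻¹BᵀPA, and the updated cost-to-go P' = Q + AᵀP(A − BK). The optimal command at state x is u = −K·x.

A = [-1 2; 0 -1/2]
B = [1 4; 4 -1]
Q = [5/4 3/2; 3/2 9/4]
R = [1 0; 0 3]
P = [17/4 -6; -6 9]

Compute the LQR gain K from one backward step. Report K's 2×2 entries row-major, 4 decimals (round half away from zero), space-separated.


BᵀP = [-19.7500 30.0000; 23.0000 -33.0000]
S = R + BᵀPB = [1 0; 0 3] + [100.2500 -109.0000; -109.0000 125.0000] = [101.2500 -109.0000; -109.0000 128.0000]
BᵀPA = [19.7500 -54.5000; -23.0000 62.5000]
K = S⁻¹·BᵀPA = [0.0195 -0.1515; -0.1631 0.3592]
A−BK = [-0.3670 0.7146; -0.2410 0.4654]
AᵀP(A−BK) = [0.1140 -0.2447; -0.2447 0.5389]
P' = Q + AᵀP(A−BK) = [1.3640 1.2553; 1.2553 2.7889]
tr(P') = 4.1529

0.0195 -0.1515 -0.1631 0.3592


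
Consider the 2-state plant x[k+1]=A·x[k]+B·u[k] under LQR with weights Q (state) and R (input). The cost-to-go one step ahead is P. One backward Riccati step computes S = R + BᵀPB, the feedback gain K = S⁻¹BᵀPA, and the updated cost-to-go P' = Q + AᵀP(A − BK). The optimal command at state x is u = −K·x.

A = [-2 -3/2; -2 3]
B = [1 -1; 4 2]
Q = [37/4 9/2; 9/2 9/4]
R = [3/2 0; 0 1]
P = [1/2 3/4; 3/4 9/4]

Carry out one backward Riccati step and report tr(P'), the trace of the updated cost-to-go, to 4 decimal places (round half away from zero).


BᵀP = [3.5000 9.7500; 1.0000 3.7500]
S = R + BᵀPB = [3/2 0; 0 1] + [42.5000 16.0000; 16.0000 6.5000] = [44.0000 16.0000; 16.0000 7.5000]
BᵀPA = [-26.5000 24.0000; -9.5000 9.7500]
K = S⁻¹·BᵀPA = [-0.6318 0.3243; 0.0811 0.6081]
A−BK = [-1.2872 -1.2162; 0.3649 0.4865]
AᵀP(A−BK) = [1.0287 0.1216; 0.1216 0.9122]
P' = Q + AᵀP(A−BK) = [10.2787 4.6216; 4.6216 3.1622]
tr(P') = 13.4409

13.4409


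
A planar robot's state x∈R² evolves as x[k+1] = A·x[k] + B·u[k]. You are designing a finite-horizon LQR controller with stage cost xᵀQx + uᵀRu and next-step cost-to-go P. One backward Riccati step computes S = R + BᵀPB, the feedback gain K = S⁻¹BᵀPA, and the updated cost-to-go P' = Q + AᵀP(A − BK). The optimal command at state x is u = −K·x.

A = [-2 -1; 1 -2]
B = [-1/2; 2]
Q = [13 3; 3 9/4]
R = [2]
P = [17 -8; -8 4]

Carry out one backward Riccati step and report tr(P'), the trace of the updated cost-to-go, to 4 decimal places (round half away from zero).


BᵀP = [-24.5000 12.0000]
S = R + BᵀPB = [2] + [36.2500] = [38.2500]
BᵀPA = [61.0000 0.5000]
K = S⁻¹·BᵀPA = [1.5948 0.0131]
A−BK = [-1.2026 -0.9935; -2.1895 -2.0261]
AᵀP(A−BK) = [6.7190 1.2026; 1.2026 0.9935]
P' = Q + AᵀP(A−BK) = [19.7190 4.2026; 4.2026 3.2435]
tr(P') = 22.9624

22.9624


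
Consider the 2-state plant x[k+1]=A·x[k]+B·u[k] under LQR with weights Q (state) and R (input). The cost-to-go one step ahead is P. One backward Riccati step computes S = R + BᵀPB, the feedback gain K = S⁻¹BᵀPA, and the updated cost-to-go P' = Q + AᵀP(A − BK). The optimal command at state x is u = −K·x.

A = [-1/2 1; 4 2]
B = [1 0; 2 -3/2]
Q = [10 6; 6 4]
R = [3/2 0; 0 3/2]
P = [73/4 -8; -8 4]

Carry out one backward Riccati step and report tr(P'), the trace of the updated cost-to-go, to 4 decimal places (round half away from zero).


BᵀP = [2.2500 0.0000; 12.0000 -6.0000]
S = R + BᵀPB = [3/2 0; 0 3/2] + [2.2500 0.0000; 0.0000 9.0000] = [3.7500 0.0000; 0.0000 10.5000]
BᵀPA = [-1.1250 2.2500; -30.0000 0.0000]
K = S⁻¹·BᵀPA = [-0.3000 0.6000; -2.8571 0.0000]
A−BK = [-0.2000 0.4000; 0.3143 0.8000]
AᵀP(A−BK) = [14.5107 -0.4500; -0.4500 0.9000]
P' = Q + AᵀP(A−BK) = [24.5107 5.5500; 5.5500 4.9000]
tr(P') = 29.4107

29.4107


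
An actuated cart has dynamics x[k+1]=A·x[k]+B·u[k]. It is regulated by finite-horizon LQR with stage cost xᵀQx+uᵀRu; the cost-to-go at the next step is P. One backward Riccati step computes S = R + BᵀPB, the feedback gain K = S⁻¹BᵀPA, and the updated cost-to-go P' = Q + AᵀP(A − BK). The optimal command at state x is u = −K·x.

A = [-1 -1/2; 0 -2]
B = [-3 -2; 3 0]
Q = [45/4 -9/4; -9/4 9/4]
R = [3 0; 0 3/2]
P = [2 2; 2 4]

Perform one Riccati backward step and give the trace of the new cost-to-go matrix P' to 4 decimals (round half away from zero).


16.9323

BᵀP = [0.0000 6.0000; -4.0000 -4.0000]
S = R + BᵀPB = [3 0; 0 3/2] + [18.0000 0.0000; 0.0000 8.0000] = [21.0000 0.0000; 0.0000 9.5000]
BᵀPA = [0.0000 -12.0000; 4.0000 10.0000]
K = S⁻¹·BᵀPA = [0.0000 -0.5714; 0.4211 1.0526]
A−BK = [-0.1579 -0.1090; 0.0000 -0.2857]
AᵀP(A−BK) = [0.3158 0.7895; 0.7895 3.1165]
P' = Q + AᵀP(A−BK) = [11.5658 -1.4605; -1.4605 5.3665]
tr(P') = 16.9323


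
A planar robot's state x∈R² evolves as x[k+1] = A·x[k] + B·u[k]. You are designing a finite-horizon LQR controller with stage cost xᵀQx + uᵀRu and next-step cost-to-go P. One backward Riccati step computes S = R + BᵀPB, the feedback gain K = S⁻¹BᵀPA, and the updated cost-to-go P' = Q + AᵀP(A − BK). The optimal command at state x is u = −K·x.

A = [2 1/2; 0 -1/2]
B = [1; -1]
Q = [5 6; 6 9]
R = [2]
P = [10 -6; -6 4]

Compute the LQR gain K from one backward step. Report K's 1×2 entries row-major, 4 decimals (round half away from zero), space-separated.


1.1429 0.4643

BᵀP = [16.0000 -10.0000]
S = R + BᵀPB = [2] + [26.0000] = [28.0000]
BᵀPA = [32.0000 13.0000]
K = S⁻¹·BᵀPA = [1.1429 0.4643]
A−BK = [0.8571 0.0357; 1.1429 -0.0357]
AᵀP(A−BK) = [3.4286 1.1429; 1.1429 0.4643]
P' = Q + AᵀP(A−BK) = [8.4286 7.1429; 7.1429 9.4643]
tr(P') = 17.8929


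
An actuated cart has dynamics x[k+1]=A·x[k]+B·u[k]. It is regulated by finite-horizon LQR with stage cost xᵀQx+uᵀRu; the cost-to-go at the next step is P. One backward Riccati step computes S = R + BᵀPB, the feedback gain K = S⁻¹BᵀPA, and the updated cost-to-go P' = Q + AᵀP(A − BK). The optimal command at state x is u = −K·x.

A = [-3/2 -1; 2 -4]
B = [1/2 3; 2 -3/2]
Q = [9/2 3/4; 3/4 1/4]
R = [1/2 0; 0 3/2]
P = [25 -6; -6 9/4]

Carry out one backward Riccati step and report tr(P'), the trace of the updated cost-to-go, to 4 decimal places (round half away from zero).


BᵀP = [0.5000 1.5000; 84.0000 -21.3750]
S = R + BᵀPB = [1/2 0; 0 3/2] + [3.2500 -0.7500; -0.7500 284.0625] = [3.7500 -0.7500; -0.7500 285.5625]
BᵀPA = [2.2500 -6.5000; -168.7500 1.5000]
K = S⁻¹·BᵀPA = [0.4821 -1.7332; -0.5897 0.0007]
A−BK = [0.0280 -0.1355; 0.1514 -0.5326]
AᵀP(A−BK) = [0.6581 -0.4821; -0.4821 1.7332]
P' = Q + AᵀP(A−BK) = [5.1581 0.2679; 0.2679 1.9832]
tr(P') = 7.1413

7.1413


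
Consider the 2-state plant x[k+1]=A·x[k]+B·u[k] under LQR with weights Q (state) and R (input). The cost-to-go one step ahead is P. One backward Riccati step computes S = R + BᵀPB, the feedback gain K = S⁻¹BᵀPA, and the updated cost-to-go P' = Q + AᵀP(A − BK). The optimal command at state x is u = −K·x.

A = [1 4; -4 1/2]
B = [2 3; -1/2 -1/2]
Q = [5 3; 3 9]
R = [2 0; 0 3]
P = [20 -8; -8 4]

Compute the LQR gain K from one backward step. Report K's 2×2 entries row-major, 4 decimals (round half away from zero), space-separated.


0.6188 0.6653 0.3882 0.7173

BᵀP = [44.0000 -18.0000; 64.0000 -26.0000]
S = R + BᵀPB = [2 0; 0 3] + [97.0000 141.0000; 141.0000 205.0000] = [99.0000 141.0000; 141.0000 208.0000]
BᵀPA = [116.0000 167.0000; 168.0000 243.0000]
K = S⁻¹·BᵀPA = [0.6188 0.6653; 0.3882 0.7173]
A−BK = [-1.4023 0.5176; -3.4965 1.1913]
AᵀP(A−BK) = [10.9986 -1.6765; -1.6765 3.5977]
P' = Q + AᵀP(A−BK) = [15.9986 1.3235; 1.3235 12.5977]
tr(P') = 28.5963


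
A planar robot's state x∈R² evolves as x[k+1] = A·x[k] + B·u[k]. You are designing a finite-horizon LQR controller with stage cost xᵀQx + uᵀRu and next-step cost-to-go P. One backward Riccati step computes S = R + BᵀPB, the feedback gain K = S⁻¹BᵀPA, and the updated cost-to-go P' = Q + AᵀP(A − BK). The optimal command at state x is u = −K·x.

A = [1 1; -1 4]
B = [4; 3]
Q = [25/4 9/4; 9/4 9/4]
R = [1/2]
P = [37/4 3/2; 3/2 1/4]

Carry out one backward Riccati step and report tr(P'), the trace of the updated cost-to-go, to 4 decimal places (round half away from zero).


8.6580

BᵀP = [41.5000 6.7500]
S = R + BᵀPB = [1/2] + [186.2500] = [186.7500]
BᵀPA = [34.7500 68.5000]
K = S⁻¹·BᵀPA = [0.1861 0.3668]
A−BK = [0.2557 -0.4672; -1.5582 2.8996]
AᵀP(A−BK) = [0.0338 0.0037; 0.0037 0.1242]
P' = Q + AᵀP(A−BK) = [6.2838 2.2537; 2.2537 2.3742]
tr(P') = 8.6580


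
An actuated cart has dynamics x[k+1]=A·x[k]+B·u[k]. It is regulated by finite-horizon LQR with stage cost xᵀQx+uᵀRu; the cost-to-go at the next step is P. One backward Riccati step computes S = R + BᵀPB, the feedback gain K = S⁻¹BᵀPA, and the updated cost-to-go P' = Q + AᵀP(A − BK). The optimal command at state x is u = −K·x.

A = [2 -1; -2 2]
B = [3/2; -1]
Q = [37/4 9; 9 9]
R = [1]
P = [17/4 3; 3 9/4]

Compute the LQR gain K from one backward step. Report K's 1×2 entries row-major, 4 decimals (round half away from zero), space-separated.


BᵀP = [3.3750 2.2500]
S = R + BᵀPB = [1] + [2.8125] = [3.8125]
BᵀPA = [2.2500 1.1250]
K = S⁻¹·BᵀPA = [0.5902 0.2951]
A−BK = [1.1148 -1.4426; -1.4098 2.2951]
AᵀP(A−BK) = [0.6721 -0.1639; -0.1639 0.9180]
P' = Q + AᵀP(A−BK) = [9.9221 8.8361; 8.8361 9.9180]
tr(P') = 19.8402

0.5902 0.2951


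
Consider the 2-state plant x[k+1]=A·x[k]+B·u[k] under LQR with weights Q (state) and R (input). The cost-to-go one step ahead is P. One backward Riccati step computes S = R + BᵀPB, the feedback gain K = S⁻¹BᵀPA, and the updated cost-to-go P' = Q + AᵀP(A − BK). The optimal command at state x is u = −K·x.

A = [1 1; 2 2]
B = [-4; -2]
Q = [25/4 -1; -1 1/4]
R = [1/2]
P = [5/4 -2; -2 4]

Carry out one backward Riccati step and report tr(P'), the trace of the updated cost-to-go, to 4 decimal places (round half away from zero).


24.5556

BᵀP = [-1.0000 0.0000]
S = R + BᵀPB = [1/2] + [4.0000] = [4.5000]
BᵀPA = [-1.0000 -1.0000]
K = S⁻¹·BᵀPA = [-0.2222 -0.2222]
A−BK = [0.1111 0.1111; 1.5556 1.5556]
AᵀP(A−BK) = [9.0278 9.0278; 9.0278 9.0278]
P' = Q + AᵀP(A−BK) = [15.2778 8.0278; 8.0278 9.2778]
tr(P') = 24.5556


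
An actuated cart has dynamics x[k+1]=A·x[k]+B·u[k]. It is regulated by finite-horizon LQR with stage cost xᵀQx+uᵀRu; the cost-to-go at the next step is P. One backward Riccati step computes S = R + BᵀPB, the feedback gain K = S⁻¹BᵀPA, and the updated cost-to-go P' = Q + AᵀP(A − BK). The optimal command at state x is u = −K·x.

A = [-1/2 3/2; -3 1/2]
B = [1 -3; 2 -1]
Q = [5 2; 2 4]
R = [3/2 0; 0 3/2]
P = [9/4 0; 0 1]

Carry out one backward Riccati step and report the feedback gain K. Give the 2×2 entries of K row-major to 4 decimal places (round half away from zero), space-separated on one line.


-1.0658 0.0658 -0.1297 -0.4417

BᵀP = [2.2500 2.0000; -6.7500 -1.0000]
S = R + BᵀPB = [3/2 0; 0 3/2] + [6.2500 -8.7500; -8.7500 21.2500] = [7.7500 -8.7500; -8.7500 22.7500]
BᵀPA = [-7.1250 4.3750; 6.3750 -10.6250]
K = S⁻¹·BᵀPA = [-1.0658 0.0658; -0.1297 -0.4417]
A−BK = [0.1767 0.1090; -0.9981 -0.0733]
AᵀP(A−BK) = [2.7956 0.0973; 0.0973 0.3313]
P' = Q + AᵀP(A−BK) = [7.7956 2.0973; 2.0973 4.3313]
tr(P') = 12.1269


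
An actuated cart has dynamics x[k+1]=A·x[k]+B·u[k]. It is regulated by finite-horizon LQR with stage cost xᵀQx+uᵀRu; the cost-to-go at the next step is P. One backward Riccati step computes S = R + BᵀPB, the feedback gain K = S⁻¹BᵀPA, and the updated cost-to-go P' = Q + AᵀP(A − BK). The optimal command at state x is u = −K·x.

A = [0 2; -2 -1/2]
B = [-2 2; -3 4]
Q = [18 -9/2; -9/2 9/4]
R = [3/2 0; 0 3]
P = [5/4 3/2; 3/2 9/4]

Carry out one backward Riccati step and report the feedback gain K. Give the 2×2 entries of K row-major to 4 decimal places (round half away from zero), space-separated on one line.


BᵀP = [-7.0000 -9.7500; 8.5000 12.0000]
S = R + BᵀPB = [3/2 0; 0 3] + [43.2500 -53.0000; -53.0000 65.0000] = [44.7500 -53.0000; -53.0000 68.0000]
BᵀPA = [19.5000 -9.1250; -24.0000 11.0000]
K = S⁻¹·BᵀPA = [0.2308 -0.1603; -0.1731 0.0369]
A−BK = [0.8077 1.6058; -0.6154 -1.1282]
AᵀP(A−BK) = [0.3462 0.2596; 0.2596 0.6947]
P' = Q + AᵀP(A−BK) = [18.3462 -4.2404; -4.2404 2.9447]
tr(P') = 21.2909

0.2308 -0.1603 -0.1731 0.0369


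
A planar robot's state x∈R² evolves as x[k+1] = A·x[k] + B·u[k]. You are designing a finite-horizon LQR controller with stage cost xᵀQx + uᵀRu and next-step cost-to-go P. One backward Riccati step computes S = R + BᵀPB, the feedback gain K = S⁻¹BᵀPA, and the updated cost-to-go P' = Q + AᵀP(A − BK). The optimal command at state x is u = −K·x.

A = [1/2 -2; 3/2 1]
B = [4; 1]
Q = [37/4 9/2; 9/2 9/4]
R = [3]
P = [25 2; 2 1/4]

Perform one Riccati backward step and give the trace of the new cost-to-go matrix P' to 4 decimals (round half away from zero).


BᵀP = [102.0000 8.2500]
S = R + BᵀPB = [3] + [416.2500] = [419.2500]
BᵀPA = [63.3750 -195.7500]
K = S⁻¹·BᵀPA = [0.1512 -0.4669]
A−BK = [-0.1047 -0.1324; 1.3488 1.4669]
AᵀP(A−BK) = [0.2326 -0.0349; -0.0349 0.8533]
P' = Q + AᵀP(A−BK) = [9.4826 4.4651; 4.4651 3.1033]
tr(P') = 12.5859

12.5859


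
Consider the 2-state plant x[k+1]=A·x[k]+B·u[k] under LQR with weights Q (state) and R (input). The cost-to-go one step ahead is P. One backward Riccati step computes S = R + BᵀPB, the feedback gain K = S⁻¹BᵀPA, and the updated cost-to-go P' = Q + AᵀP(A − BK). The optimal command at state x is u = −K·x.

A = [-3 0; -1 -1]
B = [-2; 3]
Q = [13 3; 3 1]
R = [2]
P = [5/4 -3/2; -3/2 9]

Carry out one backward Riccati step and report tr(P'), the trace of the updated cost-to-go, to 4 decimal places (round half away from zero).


24.9953

BᵀP = [-7.0000 30.0000]
S = R + BᵀPB = [2] + [104.0000] = [106.0000]
BᵀPA = [-9.0000 -30.0000]
K = S⁻¹·BᵀPA = [-0.0849 -0.2830]
A−BK = [-3.1698 -0.5660; -0.7453 -0.1509]
AᵀP(A−BK) = [10.4858 1.9528; 1.9528 0.5094]
P' = Q + AᵀP(A−BK) = [23.4858 4.9528; 4.9528 1.5094]
tr(P') = 24.9953
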